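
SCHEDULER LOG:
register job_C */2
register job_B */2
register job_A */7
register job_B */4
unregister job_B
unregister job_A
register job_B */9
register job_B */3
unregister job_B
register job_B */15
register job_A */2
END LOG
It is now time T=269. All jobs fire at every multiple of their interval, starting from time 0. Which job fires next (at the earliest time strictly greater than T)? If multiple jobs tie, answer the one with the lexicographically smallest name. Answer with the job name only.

Answer: job_A

Derivation:
Op 1: register job_C */2 -> active={job_C:*/2}
Op 2: register job_B */2 -> active={job_B:*/2, job_C:*/2}
Op 3: register job_A */7 -> active={job_A:*/7, job_B:*/2, job_C:*/2}
Op 4: register job_B */4 -> active={job_A:*/7, job_B:*/4, job_C:*/2}
Op 5: unregister job_B -> active={job_A:*/7, job_C:*/2}
Op 6: unregister job_A -> active={job_C:*/2}
Op 7: register job_B */9 -> active={job_B:*/9, job_C:*/2}
Op 8: register job_B */3 -> active={job_B:*/3, job_C:*/2}
Op 9: unregister job_B -> active={job_C:*/2}
Op 10: register job_B */15 -> active={job_B:*/15, job_C:*/2}
Op 11: register job_A */2 -> active={job_A:*/2, job_B:*/15, job_C:*/2}
  job_A: interval 2, next fire after T=269 is 270
  job_B: interval 15, next fire after T=269 is 270
  job_C: interval 2, next fire after T=269 is 270
Earliest = 270, winner (lex tiebreak) = job_A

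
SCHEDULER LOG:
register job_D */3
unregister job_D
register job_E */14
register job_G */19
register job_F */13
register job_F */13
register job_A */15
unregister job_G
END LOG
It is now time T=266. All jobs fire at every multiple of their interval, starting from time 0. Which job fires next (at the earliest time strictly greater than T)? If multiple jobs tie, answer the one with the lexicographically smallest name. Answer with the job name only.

Answer: job_A

Derivation:
Op 1: register job_D */3 -> active={job_D:*/3}
Op 2: unregister job_D -> active={}
Op 3: register job_E */14 -> active={job_E:*/14}
Op 4: register job_G */19 -> active={job_E:*/14, job_G:*/19}
Op 5: register job_F */13 -> active={job_E:*/14, job_F:*/13, job_G:*/19}
Op 6: register job_F */13 -> active={job_E:*/14, job_F:*/13, job_G:*/19}
Op 7: register job_A */15 -> active={job_A:*/15, job_E:*/14, job_F:*/13, job_G:*/19}
Op 8: unregister job_G -> active={job_A:*/15, job_E:*/14, job_F:*/13}
  job_A: interval 15, next fire after T=266 is 270
  job_E: interval 14, next fire after T=266 is 280
  job_F: interval 13, next fire after T=266 is 273
Earliest = 270, winner (lex tiebreak) = job_A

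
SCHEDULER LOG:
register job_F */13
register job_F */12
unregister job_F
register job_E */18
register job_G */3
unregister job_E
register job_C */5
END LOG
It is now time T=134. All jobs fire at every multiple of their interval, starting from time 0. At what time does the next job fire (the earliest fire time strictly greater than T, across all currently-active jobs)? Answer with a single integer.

Answer: 135

Derivation:
Op 1: register job_F */13 -> active={job_F:*/13}
Op 2: register job_F */12 -> active={job_F:*/12}
Op 3: unregister job_F -> active={}
Op 4: register job_E */18 -> active={job_E:*/18}
Op 5: register job_G */3 -> active={job_E:*/18, job_G:*/3}
Op 6: unregister job_E -> active={job_G:*/3}
Op 7: register job_C */5 -> active={job_C:*/5, job_G:*/3}
  job_C: interval 5, next fire after T=134 is 135
  job_G: interval 3, next fire after T=134 is 135
Earliest fire time = 135 (job job_C)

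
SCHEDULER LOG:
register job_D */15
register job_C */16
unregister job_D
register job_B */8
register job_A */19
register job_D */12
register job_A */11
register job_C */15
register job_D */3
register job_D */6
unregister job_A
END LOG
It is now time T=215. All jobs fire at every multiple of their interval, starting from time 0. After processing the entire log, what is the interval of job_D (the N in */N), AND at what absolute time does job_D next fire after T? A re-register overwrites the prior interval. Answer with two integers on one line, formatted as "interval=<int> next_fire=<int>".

Op 1: register job_D */15 -> active={job_D:*/15}
Op 2: register job_C */16 -> active={job_C:*/16, job_D:*/15}
Op 3: unregister job_D -> active={job_C:*/16}
Op 4: register job_B */8 -> active={job_B:*/8, job_C:*/16}
Op 5: register job_A */19 -> active={job_A:*/19, job_B:*/8, job_C:*/16}
Op 6: register job_D */12 -> active={job_A:*/19, job_B:*/8, job_C:*/16, job_D:*/12}
Op 7: register job_A */11 -> active={job_A:*/11, job_B:*/8, job_C:*/16, job_D:*/12}
Op 8: register job_C */15 -> active={job_A:*/11, job_B:*/8, job_C:*/15, job_D:*/12}
Op 9: register job_D */3 -> active={job_A:*/11, job_B:*/8, job_C:*/15, job_D:*/3}
Op 10: register job_D */6 -> active={job_A:*/11, job_B:*/8, job_C:*/15, job_D:*/6}
Op 11: unregister job_A -> active={job_B:*/8, job_C:*/15, job_D:*/6}
Final interval of job_D = 6
Next fire of job_D after T=215: (215//6+1)*6 = 216

Answer: interval=6 next_fire=216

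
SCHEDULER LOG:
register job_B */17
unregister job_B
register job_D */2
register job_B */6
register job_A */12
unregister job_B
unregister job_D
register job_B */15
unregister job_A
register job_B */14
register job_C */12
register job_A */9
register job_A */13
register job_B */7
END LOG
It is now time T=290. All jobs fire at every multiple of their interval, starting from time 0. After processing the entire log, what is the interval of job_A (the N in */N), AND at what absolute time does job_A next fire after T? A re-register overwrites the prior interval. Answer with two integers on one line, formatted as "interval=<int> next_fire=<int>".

Answer: interval=13 next_fire=299

Derivation:
Op 1: register job_B */17 -> active={job_B:*/17}
Op 2: unregister job_B -> active={}
Op 3: register job_D */2 -> active={job_D:*/2}
Op 4: register job_B */6 -> active={job_B:*/6, job_D:*/2}
Op 5: register job_A */12 -> active={job_A:*/12, job_B:*/6, job_D:*/2}
Op 6: unregister job_B -> active={job_A:*/12, job_D:*/2}
Op 7: unregister job_D -> active={job_A:*/12}
Op 8: register job_B */15 -> active={job_A:*/12, job_B:*/15}
Op 9: unregister job_A -> active={job_B:*/15}
Op 10: register job_B */14 -> active={job_B:*/14}
Op 11: register job_C */12 -> active={job_B:*/14, job_C:*/12}
Op 12: register job_A */9 -> active={job_A:*/9, job_B:*/14, job_C:*/12}
Op 13: register job_A */13 -> active={job_A:*/13, job_B:*/14, job_C:*/12}
Op 14: register job_B */7 -> active={job_A:*/13, job_B:*/7, job_C:*/12}
Final interval of job_A = 13
Next fire of job_A after T=290: (290//13+1)*13 = 299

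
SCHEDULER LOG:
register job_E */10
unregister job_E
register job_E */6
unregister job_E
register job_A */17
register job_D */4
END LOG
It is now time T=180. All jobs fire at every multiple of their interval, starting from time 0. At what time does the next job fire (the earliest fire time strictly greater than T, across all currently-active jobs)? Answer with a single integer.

Answer: 184

Derivation:
Op 1: register job_E */10 -> active={job_E:*/10}
Op 2: unregister job_E -> active={}
Op 3: register job_E */6 -> active={job_E:*/6}
Op 4: unregister job_E -> active={}
Op 5: register job_A */17 -> active={job_A:*/17}
Op 6: register job_D */4 -> active={job_A:*/17, job_D:*/4}
  job_A: interval 17, next fire after T=180 is 187
  job_D: interval 4, next fire after T=180 is 184
Earliest fire time = 184 (job job_D)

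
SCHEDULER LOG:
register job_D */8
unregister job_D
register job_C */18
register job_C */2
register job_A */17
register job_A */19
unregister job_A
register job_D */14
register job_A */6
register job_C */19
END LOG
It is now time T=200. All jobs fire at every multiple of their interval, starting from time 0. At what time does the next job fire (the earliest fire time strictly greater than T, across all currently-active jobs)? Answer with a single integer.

Answer: 204

Derivation:
Op 1: register job_D */8 -> active={job_D:*/8}
Op 2: unregister job_D -> active={}
Op 3: register job_C */18 -> active={job_C:*/18}
Op 4: register job_C */2 -> active={job_C:*/2}
Op 5: register job_A */17 -> active={job_A:*/17, job_C:*/2}
Op 6: register job_A */19 -> active={job_A:*/19, job_C:*/2}
Op 7: unregister job_A -> active={job_C:*/2}
Op 8: register job_D */14 -> active={job_C:*/2, job_D:*/14}
Op 9: register job_A */6 -> active={job_A:*/6, job_C:*/2, job_D:*/14}
Op 10: register job_C */19 -> active={job_A:*/6, job_C:*/19, job_D:*/14}
  job_A: interval 6, next fire after T=200 is 204
  job_C: interval 19, next fire after T=200 is 209
  job_D: interval 14, next fire after T=200 is 210
Earliest fire time = 204 (job job_A)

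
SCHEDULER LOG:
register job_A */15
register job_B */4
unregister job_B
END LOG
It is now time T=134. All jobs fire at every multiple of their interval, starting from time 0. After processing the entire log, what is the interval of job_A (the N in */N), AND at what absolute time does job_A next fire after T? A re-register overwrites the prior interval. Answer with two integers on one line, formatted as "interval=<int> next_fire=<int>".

Op 1: register job_A */15 -> active={job_A:*/15}
Op 2: register job_B */4 -> active={job_A:*/15, job_B:*/4}
Op 3: unregister job_B -> active={job_A:*/15}
Final interval of job_A = 15
Next fire of job_A after T=134: (134//15+1)*15 = 135

Answer: interval=15 next_fire=135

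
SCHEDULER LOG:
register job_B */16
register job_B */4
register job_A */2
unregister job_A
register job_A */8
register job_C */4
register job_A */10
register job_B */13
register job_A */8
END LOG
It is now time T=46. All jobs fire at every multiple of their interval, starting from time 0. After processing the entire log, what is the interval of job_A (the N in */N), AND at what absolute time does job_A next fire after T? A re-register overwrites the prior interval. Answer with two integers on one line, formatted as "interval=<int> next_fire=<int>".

Answer: interval=8 next_fire=48

Derivation:
Op 1: register job_B */16 -> active={job_B:*/16}
Op 2: register job_B */4 -> active={job_B:*/4}
Op 3: register job_A */2 -> active={job_A:*/2, job_B:*/4}
Op 4: unregister job_A -> active={job_B:*/4}
Op 5: register job_A */8 -> active={job_A:*/8, job_B:*/4}
Op 6: register job_C */4 -> active={job_A:*/8, job_B:*/4, job_C:*/4}
Op 7: register job_A */10 -> active={job_A:*/10, job_B:*/4, job_C:*/4}
Op 8: register job_B */13 -> active={job_A:*/10, job_B:*/13, job_C:*/4}
Op 9: register job_A */8 -> active={job_A:*/8, job_B:*/13, job_C:*/4}
Final interval of job_A = 8
Next fire of job_A after T=46: (46//8+1)*8 = 48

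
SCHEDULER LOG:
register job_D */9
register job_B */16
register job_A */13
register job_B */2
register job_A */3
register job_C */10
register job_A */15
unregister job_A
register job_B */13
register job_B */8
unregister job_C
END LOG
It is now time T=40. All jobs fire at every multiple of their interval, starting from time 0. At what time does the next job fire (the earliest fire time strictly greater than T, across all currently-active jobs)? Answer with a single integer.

Answer: 45

Derivation:
Op 1: register job_D */9 -> active={job_D:*/9}
Op 2: register job_B */16 -> active={job_B:*/16, job_D:*/9}
Op 3: register job_A */13 -> active={job_A:*/13, job_B:*/16, job_D:*/9}
Op 4: register job_B */2 -> active={job_A:*/13, job_B:*/2, job_D:*/9}
Op 5: register job_A */3 -> active={job_A:*/3, job_B:*/2, job_D:*/9}
Op 6: register job_C */10 -> active={job_A:*/3, job_B:*/2, job_C:*/10, job_D:*/9}
Op 7: register job_A */15 -> active={job_A:*/15, job_B:*/2, job_C:*/10, job_D:*/9}
Op 8: unregister job_A -> active={job_B:*/2, job_C:*/10, job_D:*/9}
Op 9: register job_B */13 -> active={job_B:*/13, job_C:*/10, job_D:*/9}
Op 10: register job_B */8 -> active={job_B:*/8, job_C:*/10, job_D:*/9}
Op 11: unregister job_C -> active={job_B:*/8, job_D:*/9}
  job_B: interval 8, next fire after T=40 is 48
  job_D: interval 9, next fire after T=40 is 45
Earliest fire time = 45 (job job_D)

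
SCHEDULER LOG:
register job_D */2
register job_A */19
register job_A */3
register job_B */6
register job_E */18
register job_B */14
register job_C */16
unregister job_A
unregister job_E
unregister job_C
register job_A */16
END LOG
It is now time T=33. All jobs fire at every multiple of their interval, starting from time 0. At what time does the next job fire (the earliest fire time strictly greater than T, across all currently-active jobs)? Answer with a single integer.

Op 1: register job_D */2 -> active={job_D:*/2}
Op 2: register job_A */19 -> active={job_A:*/19, job_D:*/2}
Op 3: register job_A */3 -> active={job_A:*/3, job_D:*/2}
Op 4: register job_B */6 -> active={job_A:*/3, job_B:*/6, job_D:*/2}
Op 5: register job_E */18 -> active={job_A:*/3, job_B:*/6, job_D:*/2, job_E:*/18}
Op 6: register job_B */14 -> active={job_A:*/3, job_B:*/14, job_D:*/2, job_E:*/18}
Op 7: register job_C */16 -> active={job_A:*/3, job_B:*/14, job_C:*/16, job_D:*/2, job_E:*/18}
Op 8: unregister job_A -> active={job_B:*/14, job_C:*/16, job_D:*/2, job_E:*/18}
Op 9: unregister job_E -> active={job_B:*/14, job_C:*/16, job_D:*/2}
Op 10: unregister job_C -> active={job_B:*/14, job_D:*/2}
Op 11: register job_A */16 -> active={job_A:*/16, job_B:*/14, job_D:*/2}
  job_A: interval 16, next fire after T=33 is 48
  job_B: interval 14, next fire after T=33 is 42
  job_D: interval 2, next fire after T=33 is 34
Earliest fire time = 34 (job job_D)

Answer: 34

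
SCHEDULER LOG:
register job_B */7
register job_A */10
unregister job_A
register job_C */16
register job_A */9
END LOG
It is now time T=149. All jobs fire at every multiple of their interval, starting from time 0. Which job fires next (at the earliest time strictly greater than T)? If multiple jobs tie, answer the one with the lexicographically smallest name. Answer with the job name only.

Op 1: register job_B */7 -> active={job_B:*/7}
Op 2: register job_A */10 -> active={job_A:*/10, job_B:*/7}
Op 3: unregister job_A -> active={job_B:*/7}
Op 4: register job_C */16 -> active={job_B:*/7, job_C:*/16}
Op 5: register job_A */9 -> active={job_A:*/9, job_B:*/7, job_C:*/16}
  job_A: interval 9, next fire after T=149 is 153
  job_B: interval 7, next fire after T=149 is 154
  job_C: interval 16, next fire after T=149 is 160
Earliest = 153, winner (lex tiebreak) = job_A

Answer: job_A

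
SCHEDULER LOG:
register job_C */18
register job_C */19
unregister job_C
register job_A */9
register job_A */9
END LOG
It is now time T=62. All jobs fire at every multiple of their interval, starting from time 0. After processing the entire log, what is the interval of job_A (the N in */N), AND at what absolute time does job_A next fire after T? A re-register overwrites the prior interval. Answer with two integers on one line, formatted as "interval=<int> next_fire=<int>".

Answer: interval=9 next_fire=63

Derivation:
Op 1: register job_C */18 -> active={job_C:*/18}
Op 2: register job_C */19 -> active={job_C:*/19}
Op 3: unregister job_C -> active={}
Op 4: register job_A */9 -> active={job_A:*/9}
Op 5: register job_A */9 -> active={job_A:*/9}
Final interval of job_A = 9
Next fire of job_A after T=62: (62//9+1)*9 = 63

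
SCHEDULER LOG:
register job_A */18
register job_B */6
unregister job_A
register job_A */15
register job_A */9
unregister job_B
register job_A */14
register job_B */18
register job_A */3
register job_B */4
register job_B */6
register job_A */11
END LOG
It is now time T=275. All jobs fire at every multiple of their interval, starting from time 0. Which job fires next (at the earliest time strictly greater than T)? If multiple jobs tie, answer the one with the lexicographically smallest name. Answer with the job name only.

Op 1: register job_A */18 -> active={job_A:*/18}
Op 2: register job_B */6 -> active={job_A:*/18, job_B:*/6}
Op 3: unregister job_A -> active={job_B:*/6}
Op 4: register job_A */15 -> active={job_A:*/15, job_B:*/6}
Op 5: register job_A */9 -> active={job_A:*/9, job_B:*/6}
Op 6: unregister job_B -> active={job_A:*/9}
Op 7: register job_A */14 -> active={job_A:*/14}
Op 8: register job_B */18 -> active={job_A:*/14, job_B:*/18}
Op 9: register job_A */3 -> active={job_A:*/3, job_B:*/18}
Op 10: register job_B */4 -> active={job_A:*/3, job_B:*/4}
Op 11: register job_B */6 -> active={job_A:*/3, job_B:*/6}
Op 12: register job_A */11 -> active={job_A:*/11, job_B:*/6}
  job_A: interval 11, next fire after T=275 is 286
  job_B: interval 6, next fire after T=275 is 276
Earliest = 276, winner (lex tiebreak) = job_B

Answer: job_B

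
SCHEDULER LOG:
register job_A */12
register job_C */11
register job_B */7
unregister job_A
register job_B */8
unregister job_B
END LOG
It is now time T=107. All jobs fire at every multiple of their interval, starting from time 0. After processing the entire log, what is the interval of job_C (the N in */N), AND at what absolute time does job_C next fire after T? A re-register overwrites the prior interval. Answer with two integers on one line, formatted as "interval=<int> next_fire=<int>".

Answer: interval=11 next_fire=110

Derivation:
Op 1: register job_A */12 -> active={job_A:*/12}
Op 2: register job_C */11 -> active={job_A:*/12, job_C:*/11}
Op 3: register job_B */7 -> active={job_A:*/12, job_B:*/7, job_C:*/11}
Op 4: unregister job_A -> active={job_B:*/7, job_C:*/11}
Op 5: register job_B */8 -> active={job_B:*/8, job_C:*/11}
Op 6: unregister job_B -> active={job_C:*/11}
Final interval of job_C = 11
Next fire of job_C after T=107: (107//11+1)*11 = 110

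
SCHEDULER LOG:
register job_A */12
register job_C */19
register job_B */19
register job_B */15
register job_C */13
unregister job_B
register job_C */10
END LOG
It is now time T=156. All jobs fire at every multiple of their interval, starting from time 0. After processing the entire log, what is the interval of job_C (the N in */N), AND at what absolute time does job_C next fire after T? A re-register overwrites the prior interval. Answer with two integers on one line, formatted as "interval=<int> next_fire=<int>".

Answer: interval=10 next_fire=160

Derivation:
Op 1: register job_A */12 -> active={job_A:*/12}
Op 2: register job_C */19 -> active={job_A:*/12, job_C:*/19}
Op 3: register job_B */19 -> active={job_A:*/12, job_B:*/19, job_C:*/19}
Op 4: register job_B */15 -> active={job_A:*/12, job_B:*/15, job_C:*/19}
Op 5: register job_C */13 -> active={job_A:*/12, job_B:*/15, job_C:*/13}
Op 6: unregister job_B -> active={job_A:*/12, job_C:*/13}
Op 7: register job_C */10 -> active={job_A:*/12, job_C:*/10}
Final interval of job_C = 10
Next fire of job_C after T=156: (156//10+1)*10 = 160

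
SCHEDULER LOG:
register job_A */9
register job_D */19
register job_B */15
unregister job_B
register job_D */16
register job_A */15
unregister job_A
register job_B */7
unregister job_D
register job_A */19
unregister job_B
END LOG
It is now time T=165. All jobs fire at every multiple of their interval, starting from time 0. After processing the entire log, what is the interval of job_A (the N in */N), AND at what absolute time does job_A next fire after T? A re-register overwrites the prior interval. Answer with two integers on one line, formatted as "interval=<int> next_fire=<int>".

Op 1: register job_A */9 -> active={job_A:*/9}
Op 2: register job_D */19 -> active={job_A:*/9, job_D:*/19}
Op 3: register job_B */15 -> active={job_A:*/9, job_B:*/15, job_D:*/19}
Op 4: unregister job_B -> active={job_A:*/9, job_D:*/19}
Op 5: register job_D */16 -> active={job_A:*/9, job_D:*/16}
Op 6: register job_A */15 -> active={job_A:*/15, job_D:*/16}
Op 7: unregister job_A -> active={job_D:*/16}
Op 8: register job_B */7 -> active={job_B:*/7, job_D:*/16}
Op 9: unregister job_D -> active={job_B:*/7}
Op 10: register job_A */19 -> active={job_A:*/19, job_B:*/7}
Op 11: unregister job_B -> active={job_A:*/19}
Final interval of job_A = 19
Next fire of job_A after T=165: (165//19+1)*19 = 171

Answer: interval=19 next_fire=171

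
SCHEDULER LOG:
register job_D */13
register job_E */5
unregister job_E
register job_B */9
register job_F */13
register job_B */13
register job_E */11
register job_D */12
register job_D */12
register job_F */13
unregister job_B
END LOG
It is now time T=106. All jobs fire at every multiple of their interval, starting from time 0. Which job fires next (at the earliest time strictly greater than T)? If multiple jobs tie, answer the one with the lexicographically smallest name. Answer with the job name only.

Op 1: register job_D */13 -> active={job_D:*/13}
Op 2: register job_E */5 -> active={job_D:*/13, job_E:*/5}
Op 3: unregister job_E -> active={job_D:*/13}
Op 4: register job_B */9 -> active={job_B:*/9, job_D:*/13}
Op 5: register job_F */13 -> active={job_B:*/9, job_D:*/13, job_F:*/13}
Op 6: register job_B */13 -> active={job_B:*/13, job_D:*/13, job_F:*/13}
Op 7: register job_E */11 -> active={job_B:*/13, job_D:*/13, job_E:*/11, job_F:*/13}
Op 8: register job_D */12 -> active={job_B:*/13, job_D:*/12, job_E:*/11, job_F:*/13}
Op 9: register job_D */12 -> active={job_B:*/13, job_D:*/12, job_E:*/11, job_F:*/13}
Op 10: register job_F */13 -> active={job_B:*/13, job_D:*/12, job_E:*/11, job_F:*/13}
Op 11: unregister job_B -> active={job_D:*/12, job_E:*/11, job_F:*/13}
  job_D: interval 12, next fire after T=106 is 108
  job_E: interval 11, next fire after T=106 is 110
  job_F: interval 13, next fire after T=106 is 117
Earliest = 108, winner (lex tiebreak) = job_D

Answer: job_D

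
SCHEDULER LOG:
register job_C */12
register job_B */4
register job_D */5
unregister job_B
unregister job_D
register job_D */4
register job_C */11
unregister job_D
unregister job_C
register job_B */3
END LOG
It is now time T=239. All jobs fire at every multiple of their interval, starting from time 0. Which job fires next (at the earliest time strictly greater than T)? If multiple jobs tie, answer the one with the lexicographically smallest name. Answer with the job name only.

Answer: job_B

Derivation:
Op 1: register job_C */12 -> active={job_C:*/12}
Op 2: register job_B */4 -> active={job_B:*/4, job_C:*/12}
Op 3: register job_D */5 -> active={job_B:*/4, job_C:*/12, job_D:*/5}
Op 4: unregister job_B -> active={job_C:*/12, job_D:*/5}
Op 5: unregister job_D -> active={job_C:*/12}
Op 6: register job_D */4 -> active={job_C:*/12, job_D:*/4}
Op 7: register job_C */11 -> active={job_C:*/11, job_D:*/4}
Op 8: unregister job_D -> active={job_C:*/11}
Op 9: unregister job_C -> active={}
Op 10: register job_B */3 -> active={job_B:*/3}
  job_B: interval 3, next fire after T=239 is 240
Earliest = 240, winner (lex tiebreak) = job_B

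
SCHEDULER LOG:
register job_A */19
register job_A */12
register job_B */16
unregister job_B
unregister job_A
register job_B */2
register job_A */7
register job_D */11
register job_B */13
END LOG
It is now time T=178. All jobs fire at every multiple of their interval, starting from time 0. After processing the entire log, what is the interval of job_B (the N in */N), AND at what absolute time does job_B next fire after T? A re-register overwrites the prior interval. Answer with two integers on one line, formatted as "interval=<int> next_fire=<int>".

Answer: interval=13 next_fire=182

Derivation:
Op 1: register job_A */19 -> active={job_A:*/19}
Op 2: register job_A */12 -> active={job_A:*/12}
Op 3: register job_B */16 -> active={job_A:*/12, job_B:*/16}
Op 4: unregister job_B -> active={job_A:*/12}
Op 5: unregister job_A -> active={}
Op 6: register job_B */2 -> active={job_B:*/2}
Op 7: register job_A */7 -> active={job_A:*/7, job_B:*/2}
Op 8: register job_D */11 -> active={job_A:*/7, job_B:*/2, job_D:*/11}
Op 9: register job_B */13 -> active={job_A:*/7, job_B:*/13, job_D:*/11}
Final interval of job_B = 13
Next fire of job_B after T=178: (178//13+1)*13 = 182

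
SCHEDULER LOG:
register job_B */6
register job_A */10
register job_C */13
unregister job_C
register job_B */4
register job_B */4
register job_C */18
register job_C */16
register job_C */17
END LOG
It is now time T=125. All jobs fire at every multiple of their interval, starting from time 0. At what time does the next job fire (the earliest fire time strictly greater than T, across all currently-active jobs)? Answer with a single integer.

Answer: 128

Derivation:
Op 1: register job_B */6 -> active={job_B:*/6}
Op 2: register job_A */10 -> active={job_A:*/10, job_B:*/6}
Op 3: register job_C */13 -> active={job_A:*/10, job_B:*/6, job_C:*/13}
Op 4: unregister job_C -> active={job_A:*/10, job_B:*/6}
Op 5: register job_B */4 -> active={job_A:*/10, job_B:*/4}
Op 6: register job_B */4 -> active={job_A:*/10, job_B:*/4}
Op 7: register job_C */18 -> active={job_A:*/10, job_B:*/4, job_C:*/18}
Op 8: register job_C */16 -> active={job_A:*/10, job_B:*/4, job_C:*/16}
Op 9: register job_C */17 -> active={job_A:*/10, job_B:*/4, job_C:*/17}
  job_A: interval 10, next fire after T=125 is 130
  job_B: interval 4, next fire after T=125 is 128
  job_C: interval 17, next fire after T=125 is 136
Earliest fire time = 128 (job job_B)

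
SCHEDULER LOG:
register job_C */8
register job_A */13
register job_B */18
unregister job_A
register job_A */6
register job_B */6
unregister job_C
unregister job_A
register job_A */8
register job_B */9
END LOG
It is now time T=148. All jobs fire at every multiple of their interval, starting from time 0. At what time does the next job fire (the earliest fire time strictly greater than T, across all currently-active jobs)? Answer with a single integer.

Answer: 152

Derivation:
Op 1: register job_C */8 -> active={job_C:*/8}
Op 2: register job_A */13 -> active={job_A:*/13, job_C:*/8}
Op 3: register job_B */18 -> active={job_A:*/13, job_B:*/18, job_C:*/8}
Op 4: unregister job_A -> active={job_B:*/18, job_C:*/8}
Op 5: register job_A */6 -> active={job_A:*/6, job_B:*/18, job_C:*/8}
Op 6: register job_B */6 -> active={job_A:*/6, job_B:*/6, job_C:*/8}
Op 7: unregister job_C -> active={job_A:*/6, job_B:*/6}
Op 8: unregister job_A -> active={job_B:*/6}
Op 9: register job_A */8 -> active={job_A:*/8, job_B:*/6}
Op 10: register job_B */9 -> active={job_A:*/8, job_B:*/9}
  job_A: interval 8, next fire after T=148 is 152
  job_B: interval 9, next fire after T=148 is 153
Earliest fire time = 152 (job job_A)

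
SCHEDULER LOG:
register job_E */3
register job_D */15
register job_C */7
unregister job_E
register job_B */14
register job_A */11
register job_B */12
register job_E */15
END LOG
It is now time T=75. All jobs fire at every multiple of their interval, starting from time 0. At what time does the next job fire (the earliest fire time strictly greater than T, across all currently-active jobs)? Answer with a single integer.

Op 1: register job_E */3 -> active={job_E:*/3}
Op 2: register job_D */15 -> active={job_D:*/15, job_E:*/3}
Op 3: register job_C */7 -> active={job_C:*/7, job_D:*/15, job_E:*/3}
Op 4: unregister job_E -> active={job_C:*/7, job_D:*/15}
Op 5: register job_B */14 -> active={job_B:*/14, job_C:*/7, job_D:*/15}
Op 6: register job_A */11 -> active={job_A:*/11, job_B:*/14, job_C:*/7, job_D:*/15}
Op 7: register job_B */12 -> active={job_A:*/11, job_B:*/12, job_C:*/7, job_D:*/15}
Op 8: register job_E */15 -> active={job_A:*/11, job_B:*/12, job_C:*/7, job_D:*/15, job_E:*/15}
  job_A: interval 11, next fire after T=75 is 77
  job_B: interval 12, next fire after T=75 is 84
  job_C: interval 7, next fire after T=75 is 77
  job_D: interval 15, next fire after T=75 is 90
  job_E: interval 15, next fire after T=75 is 90
Earliest fire time = 77 (job job_A)

Answer: 77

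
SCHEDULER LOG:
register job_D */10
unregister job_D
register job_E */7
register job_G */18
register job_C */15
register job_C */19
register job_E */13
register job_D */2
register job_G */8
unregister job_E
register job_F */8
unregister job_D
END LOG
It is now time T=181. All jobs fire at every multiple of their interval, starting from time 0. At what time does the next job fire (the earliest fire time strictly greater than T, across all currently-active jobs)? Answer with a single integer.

Op 1: register job_D */10 -> active={job_D:*/10}
Op 2: unregister job_D -> active={}
Op 3: register job_E */7 -> active={job_E:*/7}
Op 4: register job_G */18 -> active={job_E:*/7, job_G:*/18}
Op 5: register job_C */15 -> active={job_C:*/15, job_E:*/7, job_G:*/18}
Op 6: register job_C */19 -> active={job_C:*/19, job_E:*/7, job_G:*/18}
Op 7: register job_E */13 -> active={job_C:*/19, job_E:*/13, job_G:*/18}
Op 8: register job_D */2 -> active={job_C:*/19, job_D:*/2, job_E:*/13, job_G:*/18}
Op 9: register job_G */8 -> active={job_C:*/19, job_D:*/2, job_E:*/13, job_G:*/8}
Op 10: unregister job_E -> active={job_C:*/19, job_D:*/2, job_G:*/8}
Op 11: register job_F */8 -> active={job_C:*/19, job_D:*/2, job_F:*/8, job_G:*/8}
Op 12: unregister job_D -> active={job_C:*/19, job_F:*/8, job_G:*/8}
  job_C: interval 19, next fire after T=181 is 190
  job_F: interval 8, next fire after T=181 is 184
  job_G: interval 8, next fire after T=181 is 184
Earliest fire time = 184 (job job_F)

Answer: 184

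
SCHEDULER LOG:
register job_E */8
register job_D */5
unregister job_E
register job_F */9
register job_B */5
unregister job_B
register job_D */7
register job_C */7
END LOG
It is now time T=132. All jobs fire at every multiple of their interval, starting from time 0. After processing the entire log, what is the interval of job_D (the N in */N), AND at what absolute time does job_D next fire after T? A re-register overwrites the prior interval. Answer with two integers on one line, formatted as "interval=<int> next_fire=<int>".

Op 1: register job_E */8 -> active={job_E:*/8}
Op 2: register job_D */5 -> active={job_D:*/5, job_E:*/8}
Op 3: unregister job_E -> active={job_D:*/5}
Op 4: register job_F */9 -> active={job_D:*/5, job_F:*/9}
Op 5: register job_B */5 -> active={job_B:*/5, job_D:*/5, job_F:*/9}
Op 6: unregister job_B -> active={job_D:*/5, job_F:*/9}
Op 7: register job_D */7 -> active={job_D:*/7, job_F:*/9}
Op 8: register job_C */7 -> active={job_C:*/7, job_D:*/7, job_F:*/9}
Final interval of job_D = 7
Next fire of job_D after T=132: (132//7+1)*7 = 133

Answer: interval=7 next_fire=133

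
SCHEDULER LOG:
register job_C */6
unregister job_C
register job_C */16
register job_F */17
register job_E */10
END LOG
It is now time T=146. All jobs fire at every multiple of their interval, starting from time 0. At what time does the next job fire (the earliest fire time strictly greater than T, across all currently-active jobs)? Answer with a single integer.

Op 1: register job_C */6 -> active={job_C:*/6}
Op 2: unregister job_C -> active={}
Op 3: register job_C */16 -> active={job_C:*/16}
Op 4: register job_F */17 -> active={job_C:*/16, job_F:*/17}
Op 5: register job_E */10 -> active={job_C:*/16, job_E:*/10, job_F:*/17}
  job_C: interval 16, next fire after T=146 is 160
  job_E: interval 10, next fire after T=146 is 150
  job_F: interval 17, next fire after T=146 is 153
Earliest fire time = 150 (job job_E)

Answer: 150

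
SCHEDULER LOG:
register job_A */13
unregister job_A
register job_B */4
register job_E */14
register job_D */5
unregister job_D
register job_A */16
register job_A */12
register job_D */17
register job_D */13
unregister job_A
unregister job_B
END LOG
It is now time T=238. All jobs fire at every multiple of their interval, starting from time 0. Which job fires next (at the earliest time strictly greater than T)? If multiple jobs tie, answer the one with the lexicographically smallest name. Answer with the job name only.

Answer: job_D

Derivation:
Op 1: register job_A */13 -> active={job_A:*/13}
Op 2: unregister job_A -> active={}
Op 3: register job_B */4 -> active={job_B:*/4}
Op 4: register job_E */14 -> active={job_B:*/4, job_E:*/14}
Op 5: register job_D */5 -> active={job_B:*/4, job_D:*/5, job_E:*/14}
Op 6: unregister job_D -> active={job_B:*/4, job_E:*/14}
Op 7: register job_A */16 -> active={job_A:*/16, job_B:*/4, job_E:*/14}
Op 8: register job_A */12 -> active={job_A:*/12, job_B:*/4, job_E:*/14}
Op 9: register job_D */17 -> active={job_A:*/12, job_B:*/4, job_D:*/17, job_E:*/14}
Op 10: register job_D */13 -> active={job_A:*/12, job_B:*/4, job_D:*/13, job_E:*/14}
Op 11: unregister job_A -> active={job_B:*/4, job_D:*/13, job_E:*/14}
Op 12: unregister job_B -> active={job_D:*/13, job_E:*/14}
  job_D: interval 13, next fire after T=238 is 247
  job_E: interval 14, next fire after T=238 is 252
Earliest = 247, winner (lex tiebreak) = job_D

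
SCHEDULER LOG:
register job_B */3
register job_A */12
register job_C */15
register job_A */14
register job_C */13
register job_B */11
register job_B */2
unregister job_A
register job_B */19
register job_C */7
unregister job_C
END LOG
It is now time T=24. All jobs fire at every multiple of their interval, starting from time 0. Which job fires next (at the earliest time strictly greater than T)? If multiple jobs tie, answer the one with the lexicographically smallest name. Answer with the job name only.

Op 1: register job_B */3 -> active={job_B:*/3}
Op 2: register job_A */12 -> active={job_A:*/12, job_B:*/3}
Op 3: register job_C */15 -> active={job_A:*/12, job_B:*/3, job_C:*/15}
Op 4: register job_A */14 -> active={job_A:*/14, job_B:*/3, job_C:*/15}
Op 5: register job_C */13 -> active={job_A:*/14, job_B:*/3, job_C:*/13}
Op 6: register job_B */11 -> active={job_A:*/14, job_B:*/11, job_C:*/13}
Op 7: register job_B */2 -> active={job_A:*/14, job_B:*/2, job_C:*/13}
Op 8: unregister job_A -> active={job_B:*/2, job_C:*/13}
Op 9: register job_B */19 -> active={job_B:*/19, job_C:*/13}
Op 10: register job_C */7 -> active={job_B:*/19, job_C:*/7}
Op 11: unregister job_C -> active={job_B:*/19}
  job_B: interval 19, next fire after T=24 is 38
Earliest = 38, winner (lex tiebreak) = job_B

Answer: job_B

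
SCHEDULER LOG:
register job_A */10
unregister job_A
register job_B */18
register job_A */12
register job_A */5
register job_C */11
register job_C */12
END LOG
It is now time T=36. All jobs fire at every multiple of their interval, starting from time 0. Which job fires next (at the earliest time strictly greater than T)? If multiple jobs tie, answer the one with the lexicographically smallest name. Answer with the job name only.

Op 1: register job_A */10 -> active={job_A:*/10}
Op 2: unregister job_A -> active={}
Op 3: register job_B */18 -> active={job_B:*/18}
Op 4: register job_A */12 -> active={job_A:*/12, job_B:*/18}
Op 5: register job_A */5 -> active={job_A:*/5, job_B:*/18}
Op 6: register job_C */11 -> active={job_A:*/5, job_B:*/18, job_C:*/11}
Op 7: register job_C */12 -> active={job_A:*/5, job_B:*/18, job_C:*/12}
  job_A: interval 5, next fire after T=36 is 40
  job_B: interval 18, next fire after T=36 is 54
  job_C: interval 12, next fire after T=36 is 48
Earliest = 40, winner (lex tiebreak) = job_A

Answer: job_A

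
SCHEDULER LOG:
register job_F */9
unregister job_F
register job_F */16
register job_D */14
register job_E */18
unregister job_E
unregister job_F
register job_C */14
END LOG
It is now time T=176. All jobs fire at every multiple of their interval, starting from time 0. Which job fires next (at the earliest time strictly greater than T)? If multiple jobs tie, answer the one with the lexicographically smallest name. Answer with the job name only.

Answer: job_C

Derivation:
Op 1: register job_F */9 -> active={job_F:*/9}
Op 2: unregister job_F -> active={}
Op 3: register job_F */16 -> active={job_F:*/16}
Op 4: register job_D */14 -> active={job_D:*/14, job_F:*/16}
Op 5: register job_E */18 -> active={job_D:*/14, job_E:*/18, job_F:*/16}
Op 6: unregister job_E -> active={job_D:*/14, job_F:*/16}
Op 7: unregister job_F -> active={job_D:*/14}
Op 8: register job_C */14 -> active={job_C:*/14, job_D:*/14}
  job_C: interval 14, next fire after T=176 is 182
  job_D: interval 14, next fire after T=176 is 182
Earliest = 182, winner (lex tiebreak) = job_C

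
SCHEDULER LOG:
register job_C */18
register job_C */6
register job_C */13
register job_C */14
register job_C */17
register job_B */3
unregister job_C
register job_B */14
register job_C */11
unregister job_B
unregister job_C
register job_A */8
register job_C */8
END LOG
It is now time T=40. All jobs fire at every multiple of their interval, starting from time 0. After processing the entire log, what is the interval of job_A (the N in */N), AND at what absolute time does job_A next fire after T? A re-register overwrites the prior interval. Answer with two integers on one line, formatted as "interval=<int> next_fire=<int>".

Op 1: register job_C */18 -> active={job_C:*/18}
Op 2: register job_C */6 -> active={job_C:*/6}
Op 3: register job_C */13 -> active={job_C:*/13}
Op 4: register job_C */14 -> active={job_C:*/14}
Op 5: register job_C */17 -> active={job_C:*/17}
Op 6: register job_B */3 -> active={job_B:*/3, job_C:*/17}
Op 7: unregister job_C -> active={job_B:*/3}
Op 8: register job_B */14 -> active={job_B:*/14}
Op 9: register job_C */11 -> active={job_B:*/14, job_C:*/11}
Op 10: unregister job_B -> active={job_C:*/11}
Op 11: unregister job_C -> active={}
Op 12: register job_A */8 -> active={job_A:*/8}
Op 13: register job_C */8 -> active={job_A:*/8, job_C:*/8}
Final interval of job_A = 8
Next fire of job_A after T=40: (40//8+1)*8 = 48

Answer: interval=8 next_fire=48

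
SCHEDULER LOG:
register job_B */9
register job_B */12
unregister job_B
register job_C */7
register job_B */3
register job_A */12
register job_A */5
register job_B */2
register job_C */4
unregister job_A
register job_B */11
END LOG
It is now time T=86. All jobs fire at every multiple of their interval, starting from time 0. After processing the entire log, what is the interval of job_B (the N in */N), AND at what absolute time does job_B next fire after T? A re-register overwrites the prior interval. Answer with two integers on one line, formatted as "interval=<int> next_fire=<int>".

Answer: interval=11 next_fire=88

Derivation:
Op 1: register job_B */9 -> active={job_B:*/9}
Op 2: register job_B */12 -> active={job_B:*/12}
Op 3: unregister job_B -> active={}
Op 4: register job_C */7 -> active={job_C:*/7}
Op 5: register job_B */3 -> active={job_B:*/3, job_C:*/7}
Op 6: register job_A */12 -> active={job_A:*/12, job_B:*/3, job_C:*/7}
Op 7: register job_A */5 -> active={job_A:*/5, job_B:*/3, job_C:*/7}
Op 8: register job_B */2 -> active={job_A:*/5, job_B:*/2, job_C:*/7}
Op 9: register job_C */4 -> active={job_A:*/5, job_B:*/2, job_C:*/4}
Op 10: unregister job_A -> active={job_B:*/2, job_C:*/4}
Op 11: register job_B */11 -> active={job_B:*/11, job_C:*/4}
Final interval of job_B = 11
Next fire of job_B after T=86: (86//11+1)*11 = 88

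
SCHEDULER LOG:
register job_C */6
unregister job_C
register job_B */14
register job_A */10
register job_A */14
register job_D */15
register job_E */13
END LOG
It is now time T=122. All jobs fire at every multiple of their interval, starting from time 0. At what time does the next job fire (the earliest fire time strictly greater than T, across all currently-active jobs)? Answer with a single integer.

Op 1: register job_C */6 -> active={job_C:*/6}
Op 2: unregister job_C -> active={}
Op 3: register job_B */14 -> active={job_B:*/14}
Op 4: register job_A */10 -> active={job_A:*/10, job_B:*/14}
Op 5: register job_A */14 -> active={job_A:*/14, job_B:*/14}
Op 6: register job_D */15 -> active={job_A:*/14, job_B:*/14, job_D:*/15}
Op 7: register job_E */13 -> active={job_A:*/14, job_B:*/14, job_D:*/15, job_E:*/13}
  job_A: interval 14, next fire after T=122 is 126
  job_B: interval 14, next fire after T=122 is 126
  job_D: interval 15, next fire after T=122 is 135
  job_E: interval 13, next fire after T=122 is 130
Earliest fire time = 126 (job job_A)

Answer: 126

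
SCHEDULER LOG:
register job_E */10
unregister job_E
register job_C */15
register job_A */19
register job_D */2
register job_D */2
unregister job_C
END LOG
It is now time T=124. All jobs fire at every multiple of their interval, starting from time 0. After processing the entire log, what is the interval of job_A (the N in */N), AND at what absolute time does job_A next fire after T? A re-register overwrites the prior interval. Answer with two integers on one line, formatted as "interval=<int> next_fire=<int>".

Op 1: register job_E */10 -> active={job_E:*/10}
Op 2: unregister job_E -> active={}
Op 3: register job_C */15 -> active={job_C:*/15}
Op 4: register job_A */19 -> active={job_A:*/19, job_C:*/15}
Op 5: register job_D */2 -> active={job_A:*/19, job_C:*/15, job_D:*/2}
Op 6: register job_D */2 -> active={job_A:*/19, job_C:*/15, job_D:*/2}
Op 7: unregister job_C -> active={job_A:*/19, job_D:*/2}
Final interval of job_A = 19
Next fire of job_A after T=124: (124//19+1)*19 = 133

Answer: interval=19 next_fire=133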